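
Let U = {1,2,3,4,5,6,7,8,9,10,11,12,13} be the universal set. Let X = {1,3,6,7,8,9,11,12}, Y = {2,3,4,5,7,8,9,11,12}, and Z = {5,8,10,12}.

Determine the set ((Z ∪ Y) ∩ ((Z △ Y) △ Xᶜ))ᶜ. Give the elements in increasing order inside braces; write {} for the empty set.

Z ∪ Y = {2,3,4,5,7,8,9,10,11,12}
Z △ Y = {2,3,4,7,9,10,11}
Xᶜ = {2,4,5,10,13}
(Z △ Y) △ Xᶜ = {3,5,7,9,11,13}
(Z ∪ Y) ∩ ((Z △ Y) △ Xᶜ) = {3,5,7,9,11}
((Z ∪ Y) ∩ ((Z △ Y) △ Xᶜ))ᶜ = {1,2,4,6,8,10,12,13}

{1,2,4,6,8,10,12,13}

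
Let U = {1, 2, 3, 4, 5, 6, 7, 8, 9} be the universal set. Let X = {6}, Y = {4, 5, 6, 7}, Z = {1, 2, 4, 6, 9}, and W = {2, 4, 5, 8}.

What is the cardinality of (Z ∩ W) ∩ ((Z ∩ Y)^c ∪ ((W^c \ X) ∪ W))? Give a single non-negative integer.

2

Z ∩ W = {2, 4}
Z ∩ Y = {4, 6}
(Z ∩ Y)^c = {1, 2, 3, 5, 7, 8, 9}
W^c = {1, 3, 6, 7, 9}
W^c \ X = {1, 3, 7, 9}
(W^c \ X) ∪ W = {1, 2, 3, 4, 5, 7, 8, 9}
(Z ∩ Y)^c ∪ ((W^c \ X) ∪ W) = {1, 2, 3, 4, 5, 7, 8, 9}
(Z ∩ W) ∩ ((Z ∩ Y)^c ∪ ((W^c \ X) ∪ W)) = {2, 4}
|(Z ∩ W) ∩ ((Z ∩ Y)^c ∪ ((W^c \ X) ∪ W))| = 2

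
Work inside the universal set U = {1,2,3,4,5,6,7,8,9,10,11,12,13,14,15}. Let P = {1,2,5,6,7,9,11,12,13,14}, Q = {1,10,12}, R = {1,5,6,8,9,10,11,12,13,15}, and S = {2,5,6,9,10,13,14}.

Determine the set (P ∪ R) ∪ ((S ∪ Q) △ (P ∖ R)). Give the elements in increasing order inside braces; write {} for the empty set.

P ∪ R = {1,2,5,6,7,8,9,10,11,12,13,14,15}
S ∪ Q = {1,2,5,6,9,10,12,13,14}
P ∖ R = {2,7,14}
(S ∪ Q) △ (P ∖ R) = {1,5,6,7,9,10,12,13}
(P ∪ R) ∪ ((S ∪ Q) △ (P ∖ R)) = {1,2,5,6,7,8,9,10,11,12,13,14,15}

{1,2,5,6,7,8,9,10,11,12,13,14,15}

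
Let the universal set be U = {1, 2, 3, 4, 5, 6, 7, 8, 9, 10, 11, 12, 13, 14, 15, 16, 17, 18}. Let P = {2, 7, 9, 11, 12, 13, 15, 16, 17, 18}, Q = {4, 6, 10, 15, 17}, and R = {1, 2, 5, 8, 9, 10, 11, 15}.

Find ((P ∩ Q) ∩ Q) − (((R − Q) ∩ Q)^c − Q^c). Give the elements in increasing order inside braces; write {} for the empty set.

{}

P ∩ Q = {15, 17}
(P ∩ Q) ∩ Q = {15, 17}
R − Q = {1, 2, 5, 8, 9, 11}
(R − Q) ∩ Q = {}
((R − Q) ∩ Q)^c = {1, 2, 3, 4, 5, 6, 7, 8, 9, 10, 11, 12, 13, 14, 15, 16, 17, 18}
Q^c = {1, 2, 3, 5, 7, 8, 9, 11, 12, 13, 14, 16, 18}
((R − Q) ∩ Q)^c − Q^c = {4, 6, 10, 15, 17}
((P ∩ Q) ∩ Q) − (((R − Q) ∩ Q)^c − Q^c) = {}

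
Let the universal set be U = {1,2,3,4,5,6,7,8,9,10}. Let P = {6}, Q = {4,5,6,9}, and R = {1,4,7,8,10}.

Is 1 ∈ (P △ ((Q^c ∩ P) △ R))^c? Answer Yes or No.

No

1 ∉ Q, so 1 ∈ Q^c
1 ∈ Q^c and 1 ∉ P, so 1 ∉ Q^c ∩ P
1 ∉ (Q^c ∩ P) and 1 ∈ R, so 1 ∈ (Q^c ∩ P) △ R
1 ∉ P and 1 ∈ ((Q^c ∩ P) △ R), so 1 ∈ P △ ((Q^c ∩ P) △ R)
1 ∉ (P △ ((Q^c ∩ P) △ R))^c since 1 ∈ (P △ ((Q^c ∩ P) △ R))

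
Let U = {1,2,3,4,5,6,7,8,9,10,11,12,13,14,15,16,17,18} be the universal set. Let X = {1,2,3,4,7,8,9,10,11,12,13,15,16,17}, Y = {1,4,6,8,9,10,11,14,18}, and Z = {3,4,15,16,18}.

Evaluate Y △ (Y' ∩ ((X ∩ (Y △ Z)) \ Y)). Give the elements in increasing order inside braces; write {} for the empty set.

Y' = {2,3,5,7,12,13,15,16,17}
Y △ Z = {1,3,6,8,9,10,11,14,15,16}
X ∩ (Y △ Z) = {1,3,8,9,10,11,15,16}
(X ∩ (Y △ Z)) \ Y = {3,15,16}
Y' ∩ ((X ∩ (Y △ Z)) \ Y) = {3,15,16}
Y △ (Y' ∩ ((X ∩ (Y △ Z)) \ Y)) = {1,3,4,6,8,9,10,11,14,15,16,18}

{1,3,4,6,8,9,10,11,14,15,16,18}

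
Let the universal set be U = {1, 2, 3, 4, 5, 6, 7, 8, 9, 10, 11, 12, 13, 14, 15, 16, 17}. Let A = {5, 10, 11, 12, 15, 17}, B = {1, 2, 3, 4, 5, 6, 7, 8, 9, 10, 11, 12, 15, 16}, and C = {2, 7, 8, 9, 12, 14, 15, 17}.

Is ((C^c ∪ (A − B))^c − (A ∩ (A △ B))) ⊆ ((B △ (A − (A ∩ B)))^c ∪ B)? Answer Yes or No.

C^c = {1, 3, 4, 5, 6, 10, 11, 13, 16}
A − B = {17}
C^c ∪ (A − B) = {1, 3, 4, 5, 6, 10, 11, 13, 16, 17}
(C^c ∪ (A − B))^c = {2, 7, 8, 9, 12, 14, 15}
A △ B = {1, 2, 3, 4, 6, 7, 8, 9, 16, 17}
A ∩ (A △ B) = {17}
(C^c ∪ (A − B))^c − (A ∩ (A △ B)) = {2, 7, 8, 9, 12, 14, 15}
A ∩ B = {5, 10, 11, 12, 15}
A − (A ∩ B) = {17}
B △ (A − (A ∩ B)) = {1, 2, 3, 4, 5, 6, 7, 8, 9, 10, 11, 12, 15, 16, 17}
(B △ (A − (A ∩ B)))^c = {13, 14}
(B △ (A − (A ∩ B)))^c ∪ B = {1, 2, 3, 4, 5, 6, 7, 8, 9, 10, 11, 12, 13, 14, 15, 16}
Every element of {2, 7, 8, 9, 12, 14, 15} is in {1, 2, 3, 4, 5, 6, 7, 8, 9, 10, 11, 12, 13, 14, 15, 16}, so (C^c ∪ (A − B))^c − (A ∩ (A △ B)) ⊆ (B △ (A − (A ∩ B)))^c ∪ B.

Yes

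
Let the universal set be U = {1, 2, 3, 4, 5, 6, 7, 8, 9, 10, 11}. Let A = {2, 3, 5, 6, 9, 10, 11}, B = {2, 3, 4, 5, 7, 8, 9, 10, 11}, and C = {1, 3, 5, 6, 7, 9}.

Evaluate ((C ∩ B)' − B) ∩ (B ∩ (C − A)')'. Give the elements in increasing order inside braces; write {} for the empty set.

C ∩ B = {3, 5, 7, 9}
(C ∩ B)' = {1, 2, 4, 6, 8, 10, 11}
(C ∩ B)' − B = {1, 6}
C − A = {1, 7}
(C − A)' = {2, 3, 4, 5, 6, 8, 9, 10, 11}
B ∩ (C − A)' = {2, 3, 4, 5, 8, 9, 10, 11}
(B ∩ (C − A)')' = {1, 6, 7}
((C ∩ B)' − B) ∩ (B ∩ (C − A)')' = {1, 6}

{1, 6}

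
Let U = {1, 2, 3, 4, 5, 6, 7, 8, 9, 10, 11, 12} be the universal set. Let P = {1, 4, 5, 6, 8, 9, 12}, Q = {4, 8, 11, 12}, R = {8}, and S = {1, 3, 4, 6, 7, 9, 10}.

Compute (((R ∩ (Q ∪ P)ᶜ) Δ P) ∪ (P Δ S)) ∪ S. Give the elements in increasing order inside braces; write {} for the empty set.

Q ∪ P = {1, 4, 5, 6, 8, 9, 11, 12}
(Q ∪ P)ᶜ = {2, 3, 7, 10}
R ∩ (Q ∪ P)ᶜ = {}
(R ∩ (Q ∪ P)ᶜ) Δ P = {1, 4, 5, 6, 8, 9, 12}
P Δ S = {3, 5, 7, 8, 10, 12}
((R ∩ (Q ∪ P)ᶜ) Δ P) ∪ (P Δ S) = {1, 3, 4, 5, 6, 7, 8, 9, 10, 12}
(((R ∩ (Q ∪ P)ᶜ) Δ P) ∪ (P Δ S)) ∪ S = {1, 3, 4, 5, 6, 7, 8, 9, 10, 12}

{1, 3, 4, 5, 6, 7, 8, 9, 10, 12}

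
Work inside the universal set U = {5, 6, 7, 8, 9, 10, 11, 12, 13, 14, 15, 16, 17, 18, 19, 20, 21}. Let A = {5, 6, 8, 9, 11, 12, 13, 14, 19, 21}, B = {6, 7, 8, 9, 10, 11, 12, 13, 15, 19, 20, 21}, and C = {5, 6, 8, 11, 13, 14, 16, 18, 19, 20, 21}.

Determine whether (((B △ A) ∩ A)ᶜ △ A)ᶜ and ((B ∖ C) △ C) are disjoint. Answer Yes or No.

No

B △ A = {5, 7, 10, 14, 15, 20}
(B △ A) ∩ A = {5, 14}
((B △ A) ∩ A)ᶜ = {6, 7, 8, 9, 10, 11, 12, 13, 15, 16, 17, 18, 19, 20, 21}
((B △ A) ∩ A)ᶜ △ A = {5, 7, 10, 14, 15, 16, 17, 18, 20}
(((B △ A) ∩ A)ᶜ △ A)ᶜ = {6, 8, 9, 11, 12, 13, 19, 21}
B ∖ C = {7, 9, 10, 12, 15}
(B ∖ C) △ C = {5, 6, 7, 8, 9, 10, 11, 12, 13, 14, 15, 16, 18, 19, 20, 21}
6 lies in both, so they are not disjoint.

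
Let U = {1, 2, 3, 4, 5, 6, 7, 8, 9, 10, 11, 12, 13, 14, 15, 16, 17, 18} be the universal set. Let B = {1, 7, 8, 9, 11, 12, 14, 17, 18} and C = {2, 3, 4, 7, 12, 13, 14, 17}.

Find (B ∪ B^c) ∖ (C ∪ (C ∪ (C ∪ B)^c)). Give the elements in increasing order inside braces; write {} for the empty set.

B^c = {2, 3, 4, 5, 6, 10, 13, 15, 16}
B ∪ B^c = {1, 2, 3, 4, 5, 6, 7, 8, 9, 10, 11, 12, 13, 14, 15, 16, 17, 18}
C ∪ B = {1, 2, 3, 4, 7, 8, 9, 11, 12, 13, 14, 17, 18}
(C ∪ B)^c = {5, 6, 10, 15, 16}
C ∪ (C ∪ B)^c = {2, 3, 4, 5, 6, 7, 10, 12, 13, 14, 15, 16, 17}
C ∪ (C ∪ (C ∪ B)^c) = {2, 3, 4, 5, 6, 7, 10, 12, 13, 14, 15, 16, 17}
(B ∪ B^c) ∖ (C ∪ (C ∪ (C ∪ B)^c)) = {1, 8, 9, 11, 18}

{1, 8, 9, 11, 18}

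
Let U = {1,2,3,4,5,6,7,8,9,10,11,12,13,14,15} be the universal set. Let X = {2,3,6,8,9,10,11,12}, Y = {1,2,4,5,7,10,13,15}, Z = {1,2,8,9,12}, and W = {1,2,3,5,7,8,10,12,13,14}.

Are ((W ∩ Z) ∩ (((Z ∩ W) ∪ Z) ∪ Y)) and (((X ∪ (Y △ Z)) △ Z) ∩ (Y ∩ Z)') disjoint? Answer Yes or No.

W ∩ Z = {1,2,8,12}
Z ∩ W = {1,2,8,12}
(Z ∩ W) ∪ Z = {1,2,8,9,12}
((Z ∩ W) ∪ Z) ∪ Y = {1,2,4,5,7,8,9,10,12,13,15}
(W ∩ Z) ∩ (((Z ∩ W) ∪ Z) ∪ Y) = {1,2,8,12}
Y △ Z = {4,5,7,8,9,10,12,13,15}
X ∪ (Y △ Z) = {2,3,4,5,6,7,8,9,10,11,12,13,15}
(X ∪ (Y △ Z)) △ Z = {1,3,4,5,6,7,10,11,13,15}
Y ∩ Z = {1,2}
(Y ∩ Z)' = {3,4,5,6,7,8,9,10,11,12,13,14,15}
((X ∪ (Y △ Z)) △ Z) ∩ (Y ∩ Z)' = {3,4,5,6,7,10,11,13,15}
{1,2,8,12} and {3,4,5,6,7,10,11,13,15} share no elements.

Yes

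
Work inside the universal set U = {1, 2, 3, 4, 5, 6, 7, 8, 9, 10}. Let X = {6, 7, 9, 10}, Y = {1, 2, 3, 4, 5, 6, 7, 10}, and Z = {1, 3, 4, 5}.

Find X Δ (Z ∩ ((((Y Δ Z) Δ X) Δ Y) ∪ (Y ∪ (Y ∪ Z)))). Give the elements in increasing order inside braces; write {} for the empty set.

{1, 3, 4, 5, 6, 7, 9, 10}

Y Δ Z = {2, 6, 7, 10}
(Y Δ Z) Δ X = {2, 9}
((Y Δ Z) Δ X) Δ Y = {1, 3, 4, 5, 6, 7, 9, 10}
Y ∪ Z = {1, 2, 3, 4, 5, 6, 7, 10}
Y ∪ (Y ∪ Z) = {1, 2, 3, 4, 5, 6, 7, 10}
(((Y Δ Z) Δ X) Δ Y) ∪ (Y ∪ (Y ∪ Z)) = {1, 2, 3, 4, 5, 6, 7, 9, 10}
Z ∩ ((((Y Δ Z) Δ X) Δ Y) ∪ (Y ∪ (Y ∪ Z))) = {1, 3, 4, 5}
X Δ (Z ∩ ((((Y Δ Z) Δ X) Δ Y) ∪ (Y ∪ (Y ∪ Z)))) = {1, 3, 4, 5, 6, 7, 9, 10}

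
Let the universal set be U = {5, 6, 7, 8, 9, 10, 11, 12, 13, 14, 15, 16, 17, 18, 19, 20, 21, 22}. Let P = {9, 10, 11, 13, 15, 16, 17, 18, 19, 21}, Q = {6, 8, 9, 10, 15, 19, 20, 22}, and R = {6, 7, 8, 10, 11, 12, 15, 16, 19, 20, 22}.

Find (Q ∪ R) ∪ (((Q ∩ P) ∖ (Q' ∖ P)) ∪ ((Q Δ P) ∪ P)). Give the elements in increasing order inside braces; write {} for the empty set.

{6, 7, 8, 9, 10, 11, 12, 13, 15, 16, 17, 18, 19, 20, 21, 22}

Q ∪ R = {6, 7, 8, 9, 10, 11, 12, 15, 16, 19, 20, 22}
Q ∩ P = {9, 10, 15, 19}
Q' = {5, 7, 11, 12, 13, 14, 16, 17, 18, 21}
Q' ∖ P = {5, 7, 12, 14}
(Q ∩ P) ∖ (Q' ∖ P) = {9, 10, 15, 19}
Q Δ P = {6, 8, 11, 13, 16, 17, 18, 20, 21, 22}
(Q Δ P) ∪ P = {6, 8, 9, 10, 11, 13, 15, 16, 17, 18, 19, 20, 21, 22}
((Q ∩ P) ∖ (Q' ∖ P)) ∪ ((Q Δ P) ∪ P) = {6, 8, 9, 10, 11, 13, 15, 16, 17, 18, 19, 20, 21, 22}
(Q ∪ R) ∪ (((Q ∩ P) ∖ (Q' ∖ P)) ∪ ((Q Δ P) ∪ P)) = {6, 7, 8, 9, 10, 11, 12, 13, 15, 16, 17, 18, 19, 20, 21, 22}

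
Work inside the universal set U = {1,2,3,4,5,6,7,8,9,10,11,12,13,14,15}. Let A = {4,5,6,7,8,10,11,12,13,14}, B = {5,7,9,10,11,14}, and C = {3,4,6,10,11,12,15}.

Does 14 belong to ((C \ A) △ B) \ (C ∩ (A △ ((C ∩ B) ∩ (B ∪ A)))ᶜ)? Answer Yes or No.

Yes

14 ∉ C and 14 ∈ A, so 14 ∉ C \ A
14 ∉ (C \ A) and 14 ∈ B, so 14 ∈ (C \ A) △ B
14 ∉ C and 14 ∈ B, so 14 ∉ C ∩ B
14 ∈ B and 14 ∈ A, so 14 ∈ B ∪ A
14 ∉ (C ∩ B) and 14 ∈ (B ∪ A), so 14 ∉ (C ∩ B) ∩ (B ∪ A)
14 ∈ A and 14 ∉ ((C ∩ B) ∩ (B ∪ A)), so 14 ∈ A △ ((C ∩ B) ∩ (B ∪ A))
14 ∉ (A △ ((C ∩ B) ∩ (B ∪ A)))ᶜ since 14 ∈ (A △ ((C ∩ B) ∩ (B ∪ A)))
14 ∉ C and 14 ∉ (A △ ((C ∩ B) ∩ (B ∪ A)))ᶜ, so 14 ∉ C ∩ (A △ ((C ∩ B) ∩ (B ∪ A)))ᶜ
14 ∈ ((C \ A) △ B) and 14 ∉ (C ∩ (A △ ((C ∩ B) ∩ (B ∪ A)))ᶜ), so 14 ∈ ((C \ A) △ B) \ (C ∩ (A △ ((C ∩ B) ∩ (B ∪ A)))ᶜ)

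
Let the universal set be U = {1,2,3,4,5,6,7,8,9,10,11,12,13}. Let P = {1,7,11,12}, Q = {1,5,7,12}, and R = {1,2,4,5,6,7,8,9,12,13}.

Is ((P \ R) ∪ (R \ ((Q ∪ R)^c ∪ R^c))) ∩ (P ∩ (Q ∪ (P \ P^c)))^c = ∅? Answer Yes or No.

P \ R = {11}
Q ∪ R = {1,2,4,5,6,7,8,9,12,13}
(Q ∪ R)^c = {3,10,11}
R^c = {3,10,11}
(Q ∪ R)^c ∪ R^c = {3,10,11}
R \ ((Q ∪ R)^c ∪ R^c) = {1,2,4,5,6,7,8,9,12,13}
(P \ R) ∪ (R \ ((Q ∪ R)^c ∪ R^c)) = {1,2,4,5,6,7,8,9,11,12,13}
P^c = {2,3,4,5,6,8,9,10,13}
P \ P^c = {1,7,11,12}
Q ∪ (P \ P^c) = {1,5,7,11,12}
P ∩ (Q ∪ (P \ P^c)) = {1,7,11,12}
(P ∩ (Q ∪ (P \ P^c)))^c = {2,3,4,5,6,8,9,10,13}
2 lies in both, so they are not disjoint.

No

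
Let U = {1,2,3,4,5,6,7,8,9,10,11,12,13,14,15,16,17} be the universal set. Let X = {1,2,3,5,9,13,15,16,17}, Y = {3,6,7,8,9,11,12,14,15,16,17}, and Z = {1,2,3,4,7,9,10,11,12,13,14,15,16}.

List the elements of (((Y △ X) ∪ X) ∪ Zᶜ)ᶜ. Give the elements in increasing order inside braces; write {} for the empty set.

Y △ X = {1,2,5,6,7,8,11,12,13,14}
(Y △ X) ∪ X = {1,2,3,5,6,7,8,9,11,12,13,14,15,16,17}
Zᶜ = {5,6,8,17}
((Y △ X) ∪ X) ∪ Zᶜ = {1,2,3,5,6,7,8,9,11,12,13,14,15,16,17}
(((Y △ X) ∪ X) ∪ Zᶜ)ᶜ = {4,10}

{4,10}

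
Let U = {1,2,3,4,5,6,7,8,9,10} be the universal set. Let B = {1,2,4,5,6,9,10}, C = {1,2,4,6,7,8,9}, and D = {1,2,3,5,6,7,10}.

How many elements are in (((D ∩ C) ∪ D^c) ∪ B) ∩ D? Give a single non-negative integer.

D ∩ C = {1,2,6,7}
D^c = {4,8,9}
(D ∩ C) ∪ D^c = {1,2,4,6,7,8,9}
((D ∩ C) ∪ D^c) ∪ B = {1,2,4,5,6,7,8,9,10}
(((D ∩ C) ∪ D^c) ∪ B) ∩ D = {1,2,5,6,7,10}
|(((D ∩ C) ∪ D^c) ∪ B) ∩ D| = 6

6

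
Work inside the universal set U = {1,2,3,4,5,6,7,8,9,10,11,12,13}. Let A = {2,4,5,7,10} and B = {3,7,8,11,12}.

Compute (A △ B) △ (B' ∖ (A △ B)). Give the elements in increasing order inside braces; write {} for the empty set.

{1,2,3,4,5,6,8,9,10,11,12,13}

A △ B = {2,3,4,5,8,10,11,12}
B' = {1,2,4,5,6,9,10,13}
B' ∖ (A △ B) = {1,6,9,13}
(A △ B) △ (B' ∖ (A △ B)) = {1,2,3,4,5,6,8,9,10,11,12,13}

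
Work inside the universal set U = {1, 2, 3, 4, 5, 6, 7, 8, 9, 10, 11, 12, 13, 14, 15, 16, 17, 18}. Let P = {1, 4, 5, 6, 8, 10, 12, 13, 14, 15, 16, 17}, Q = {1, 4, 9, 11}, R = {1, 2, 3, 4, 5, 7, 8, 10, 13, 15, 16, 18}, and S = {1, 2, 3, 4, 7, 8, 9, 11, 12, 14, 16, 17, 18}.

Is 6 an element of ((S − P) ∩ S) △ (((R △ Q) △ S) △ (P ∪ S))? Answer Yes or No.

6 ∉ S and 6 ∈ P, so 6 ∉ S − P
6 ∉ (S − P) and 6 ∉ S, so 6 ∉ (S − P) ∩ S
6 ∉ R and 6 ∉ Q, so 6 ∉ R △ Q
6 ∉ (R △ Q) and 6 ∉ S, so 6 ∉ (R △ Q) △ S
6 ∈ P and 6 ∉ S, so 6 ∈ P ∪ S
6 ∉ ((R △ Q) △ S) and 6 ∈ (P ∪ S), so 6 ∈ ((R △ Q) △ S) △ (P ∪ S)
6 ∉ ((S − P) ∩ S) and 6 ∈ (((R △ Q) △ S) △ (P ∪ S)), so 6 ∈ ((S − P) ∩ S) △ (((R △ Q) △ S) △ (P ∪ S))

Yes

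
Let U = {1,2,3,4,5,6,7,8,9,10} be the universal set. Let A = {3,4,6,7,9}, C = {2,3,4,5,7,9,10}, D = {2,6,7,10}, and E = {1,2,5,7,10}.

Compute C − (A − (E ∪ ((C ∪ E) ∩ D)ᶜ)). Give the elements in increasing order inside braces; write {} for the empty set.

C ∪ E = {1,2,3,4,5,7,9,10}
(C ∪ E) ∩ D = {2,7,10}
((C ∪ E) ∩ D)ᶜ = {1,3,4,5,6,8,9}
E ∪ ((C ∪ E) ∩ D)ᶜ = {1,2,3,4,5,6,7,8,9,10}
A − (E ∪ ((C ∪ E) ∩ D)ᶜ) = {}
C − (A − (E ∪ ((C ∪ E) ∩ D)ᶜ)) = {2,3,4,5,7,9,10}

{2,3,4,5,7,9,10}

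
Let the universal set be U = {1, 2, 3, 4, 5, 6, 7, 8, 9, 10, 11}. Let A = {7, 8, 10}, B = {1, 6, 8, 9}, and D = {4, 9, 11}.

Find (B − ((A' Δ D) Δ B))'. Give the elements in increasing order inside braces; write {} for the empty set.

{2, 3, 4, 5, 7, 8, 9, 10, 11}

A' = {1, 2, 3, 4, 5, 6, 9, 11}
A' Δ D = {1, 2, 3, 5, 6}
(A' Δ D) Δ B = {2, 3, 5, 8, 9}
B − ((A' Δ D) Δ B) = {1, 6}
(B − ((A' Δ D) Δ B))' = {2, 3, 4, 5, 7, 8, 9, 10, 11}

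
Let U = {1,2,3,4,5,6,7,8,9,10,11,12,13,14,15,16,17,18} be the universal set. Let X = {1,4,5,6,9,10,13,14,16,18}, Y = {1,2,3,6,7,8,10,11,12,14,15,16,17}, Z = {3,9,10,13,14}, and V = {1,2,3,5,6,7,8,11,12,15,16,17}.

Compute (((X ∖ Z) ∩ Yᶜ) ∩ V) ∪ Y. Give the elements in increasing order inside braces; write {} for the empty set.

X ∖ Z = {1,4,5,6,16,18}
Yᶜ = {4,5,9,13,18}
(X ∖ Z) ∩ Yᶜ = {4,5,18}
((X ∖ Z) ∩ Yᶜ) ∩ V = {5}
(((X ∖ Z) ∩ Yᶜ) ∩ V) ∪ Y = {1,2,3,5,6,7,8,10,11,12,14,15,16,17}

{1,2,3,5,6,7,8,10,11,12,14,15,16,17}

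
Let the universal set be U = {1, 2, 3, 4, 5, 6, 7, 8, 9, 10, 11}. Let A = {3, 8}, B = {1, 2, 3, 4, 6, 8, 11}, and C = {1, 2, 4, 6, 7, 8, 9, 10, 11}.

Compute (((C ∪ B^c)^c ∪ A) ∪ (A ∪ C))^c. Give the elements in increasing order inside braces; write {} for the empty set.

{5}

B^c = {5, 7, 9, 10}
C ∪ B^c = {1, 2, 4, 5, 6, 7, 8, 9, 10, 11}
(C ∪ B^c)^c = {3}
(C ∪ B^c)^c ∪ A = {3, 8}
A ∪ C = {1, 2, 3, 4, 6, 7, 8, 9, 10, 11}
((C ∪ B^c)^c ∪ A) ∪ (A ∪ C) = {1, 2, 3, 4, 6, 7, 8, 9, 10, 11}
(((C ∪ B^c)^c ∪ A) ∪ (A ∪ C))^c = {5}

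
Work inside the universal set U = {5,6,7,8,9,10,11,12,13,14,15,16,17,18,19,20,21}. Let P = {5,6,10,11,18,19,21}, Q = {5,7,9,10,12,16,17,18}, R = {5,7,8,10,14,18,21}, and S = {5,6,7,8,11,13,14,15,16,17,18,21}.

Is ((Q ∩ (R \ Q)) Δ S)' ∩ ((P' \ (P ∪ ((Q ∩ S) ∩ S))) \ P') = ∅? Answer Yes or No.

R \ Q = {8,14,21}
Q ∩ (R \ Q) = {}
(Q ∩ (R \ Q)) Δ S = {5,6,7,8,11,13,14,15,16,17,18,21}
((Q ∩ (R \ Q)) Δ S)' = {9,10,12,19,20}
P' = {7,8,9,12,13,14,15,16,17,20}
Q ∩ S = {5,7,16,17,18}
(Q ∩ S) ∩ S = {5,7,16,17,18}
P ∪ ((Q ∩ S) ∩ S) = {5,6,7,10,11,16,17,18,19,21}
P' \ (P ∪ ((Q ∩ S) ∩ S)) = {8,9,12,13,14,15,20}
(P' \ (P ∪ ((Q ∩ S) ∩ S))) \ P' = {}
{9,10,12,19,20} and {} share no elements.

Yes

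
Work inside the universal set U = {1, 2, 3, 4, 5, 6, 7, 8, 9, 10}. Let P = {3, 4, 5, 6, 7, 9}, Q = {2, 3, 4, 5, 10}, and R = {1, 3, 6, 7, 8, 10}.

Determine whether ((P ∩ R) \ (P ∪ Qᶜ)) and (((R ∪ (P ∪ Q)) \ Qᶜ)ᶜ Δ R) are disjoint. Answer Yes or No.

P ∩ R = {3, 6, 7}
Qᶜ = {1, 6, 7, 8, 9}
P ∪ Qᶜ = {1, 3, 4, 5, 6, 7, 8, 9}
(P ∩ R) \ (P ∪ Qᶜ) = {}
P ∪ Q = {2, 3, 4, 5, 6, 7, 9, 10}
R ∪ (P ∪ Q) = {1, 2, 3, 4, 5, 6, 7, 8, 9, 10}
(R ∪ (P ∪ Q)) \ Qᶜ = {2, 3, 4, 5, 10}
((R ∪ (P ∪ Q)) \ Qᶜ)ᶜ = {1, 6, 7, 8, 9}
((R ∪ (P ∪ Q)) \ Qᶜ)ᶜ Δ R = {3, 9, 10}
{} and {3, 9, 10} share no elements.

Yes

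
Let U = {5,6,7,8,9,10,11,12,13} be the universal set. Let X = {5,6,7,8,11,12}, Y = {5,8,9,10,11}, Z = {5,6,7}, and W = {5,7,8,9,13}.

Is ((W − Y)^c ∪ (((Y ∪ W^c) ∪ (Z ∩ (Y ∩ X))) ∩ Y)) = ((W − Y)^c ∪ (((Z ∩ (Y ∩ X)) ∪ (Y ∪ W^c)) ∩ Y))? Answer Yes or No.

Yes

W − Y = {7,13}
(W − Y)^c = {5,6,8,9,10,11,12}
W^c = {6,10,11,12}
Y ∪ W^c = {5,6,8,9,10,11,12}
Y ∩ X = {5,8,11}
Z ∩ (Y ∩ X) = {5}
(Y ∪ W^c) ∪ (Z ∩ (Y ∩ X)) = {5,6,8,9,10,11,12}
((Y ∪ W^c) ∪ (Z ∩ (Y ∩ X))) ∩ Y = {5,8,9,10,11}
(W − Y)^c ∪ (((Y ∪ W^c) ∪ (Z ∩ (Y ∩ X))) ∩ Y) = {5,6,8,9,10,11,12}
(Z ∩ (Y ∩ X)) ∪ (Y ∪ W^c) = {5,6,8,9,10,11,12}
((Z ∩ (Y ∩ X)) ∪ (Y ∪ W^c)) ∩ Y = {5,8,9,10,11}
(W − Y)^c ∪ (((Z ∩ (Y ∩ X)) ∪ (Y ∪ W^c)) ∩ Y) = {5,6,8,9,10,11,12}
Both equal {5,6,8,9,10,11,12}, so (W − Y)^c ∪ (((Y ∪ W^c) ∪ (Z ∩ (Y ∩ X))) ∩ Y) = (W − Y)^c ∪ (((Z ∩ (Y ∩ X)) ∪ (Y ∪ W^c)) ∩ Y).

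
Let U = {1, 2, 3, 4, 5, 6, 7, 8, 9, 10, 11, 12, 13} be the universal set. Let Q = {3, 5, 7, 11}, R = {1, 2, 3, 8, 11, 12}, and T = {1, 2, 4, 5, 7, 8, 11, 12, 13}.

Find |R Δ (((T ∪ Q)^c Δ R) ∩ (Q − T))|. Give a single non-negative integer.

5

T ∪ Q = {1, 2, 3, 4, 5, 7, 8, 11, 12, 13}
(T ∪ Q)^c = {6, 9, 10}
(T ∪ Q)^c Δ R = {1, 2, 3, 6, 8, 9, 10, 11, 12}
Q − T = {3}
((T ∪ Q)^c Δ R) ∩ (Q − T) = {3}
R Δ (((T ∪ Q)^c Δ R) ∩ (Q − T)) = {1, 2, 8, 11, 12}
|R Δ (((T ∪ Q)^c Δ R) ∩ (Q − T))| = 5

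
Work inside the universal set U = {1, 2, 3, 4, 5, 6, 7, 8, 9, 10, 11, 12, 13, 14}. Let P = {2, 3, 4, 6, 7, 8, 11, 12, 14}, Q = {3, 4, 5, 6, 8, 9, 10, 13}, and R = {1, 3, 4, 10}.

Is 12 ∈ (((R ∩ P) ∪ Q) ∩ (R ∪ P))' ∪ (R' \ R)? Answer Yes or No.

Yes

12 ∉ R and 12 ∈ P, so 12 ∉ R ∩ P
12 ∉ (R ∩ P) and 12 ∉ Q, so 12 ∉ (R ∩ P) ∪ Q
12 ∉ R and 12 ∈ P, so 12 ∈ R ∪ P
12 ∉ ((R ∩ P) ∪ Q) and 12 ∈ (R ∪ P), so 12 ∉ ((R ∩ P) ∪ Q) ∩ (R ∪ P)
12 ∈ (((R ∩ P) ∪ Q) ∩ (R ∪ P))' since 12 ∉ (((R ∩ P) ∪ Q) ∩ (R ∪ P))
12 ∉ R, so 12 ∈ R'
12 ∈ R' and 12 ∉ R, so 12 ∈ R' \ R
12 ∈ (((R ∩ P) ∪ Q) ∩ (R ∪ P))' and 12 ∈ (R' \ R), so 12 ∈ (((R ∩ P) ∪ Q) ∩ (R ∪ P))' ∪ (R' \ R)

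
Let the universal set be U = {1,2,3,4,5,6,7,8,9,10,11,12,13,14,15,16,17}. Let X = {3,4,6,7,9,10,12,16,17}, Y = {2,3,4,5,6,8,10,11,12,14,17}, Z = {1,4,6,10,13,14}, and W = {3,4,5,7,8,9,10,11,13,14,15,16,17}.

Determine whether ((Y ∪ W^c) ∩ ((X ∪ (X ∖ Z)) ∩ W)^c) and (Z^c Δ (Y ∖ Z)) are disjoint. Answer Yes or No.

Yes

W^c = {1,2,6,12}
Y ∪ W^c = {1,2,3,4,5,6,8,10,11,12,14,17}
X ∖ Z = {3,7,9,12,16,17}
X ∪ (X ∖ Z) = {3,4,6,7,9,10,12,16,17}
(X ∪ (X ∖ Z)) ∩ W = {3,4,7,9,10,16,17}
((X ∪ (X ∖ Z)) ∩ W)^c = {1,2,5,6,8,11,12,13,14,15}
(Y ∪ W^c) ∩ ((X ∪ (X ∖ Z)) ∩ W)^c = {1,2,5,6,8,11,12,14}
Z^c = {2,3,5,7,8,9,11,12,15,16,17}
Y ∖ Z = {2,3,5,8,11,12,17}
Z^c Δ (Y ∖ Z) = {7,9,15,16}
{1,2,5,6,8,11,12,14} and {7,9,15,16} share no elements.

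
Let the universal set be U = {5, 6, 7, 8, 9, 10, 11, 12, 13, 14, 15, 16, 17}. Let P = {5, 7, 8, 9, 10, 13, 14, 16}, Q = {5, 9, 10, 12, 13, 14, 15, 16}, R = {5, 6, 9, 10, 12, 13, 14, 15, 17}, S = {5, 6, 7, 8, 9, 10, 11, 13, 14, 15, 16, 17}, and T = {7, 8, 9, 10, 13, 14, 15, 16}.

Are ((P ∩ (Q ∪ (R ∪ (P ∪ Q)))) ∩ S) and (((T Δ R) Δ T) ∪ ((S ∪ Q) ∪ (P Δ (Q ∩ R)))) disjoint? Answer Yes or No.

No

P ∪ Q = {5, 7, 8, 9, 10, 12, 13, 14, 15, 16}
R ∪ (P ∪ Q) = {5, 6, 7, 8, 9, 10, 12, 13, 14, 15, 16, 17}
Q ∪ (R ∪ (P ∪ Q)) = {5, 6, 7, 8, 9, 10, 12, 13, 14, 15, 16, 17}
P ∩ (Q ∪ (R ∪ (P ∪ Q))) = {5, 7, 8, 9, 10, 13, 14, 16}
(P ∩ (Q ∪ (R ∪ (P ∪ Q)))) ∩ S = {5, 7, 8, 9, 10, 13, 14, 16}
T Δ R = {5, 6, 7, 8, 12, 16, 17}
(T Δ R) Δ T = {5, 6, 9, 10, 12, 13, 14, 15, 17}
S ∪ Q = {5, 6, 7, 8, 9, 10, 11, 12, 13, 14, 15, 16, 17}
Q ∩ R = {5, 9, 10, 12, 13, 14, 15}
P Δ (Q ∩ R) = {7, 8, 12, 15, 16}
(S ∪ Q) ∪ (P Δ (Q ∩ R)) = {5, 6, 7, 8, 9, 10, 11, 12, 13, 14, 15, 16, 17}
((T Δ R) Δ T) ∪ ((S ∪ Q) ∪ (P Δ (Q ∩ R))) = {5, 6, 7, 8, 9, 10, 11, 12, 13, 14, 15, 16, 17}
5 lies in both, so they are not disjoint.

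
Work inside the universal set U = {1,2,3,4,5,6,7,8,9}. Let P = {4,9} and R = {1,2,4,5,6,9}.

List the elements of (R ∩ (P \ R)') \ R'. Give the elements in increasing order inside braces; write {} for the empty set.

{1,2,4,5,6,9}

P \ R = {}
(P \ R)' = {1,2,3,4,5,6,7,8,9}
R ∩ (P \ R)' = {1,2,4,5,6,9}
R' = {3,7,8}
(R ∩ (P \ R)') \ R' = {1,2,4,5,6,9}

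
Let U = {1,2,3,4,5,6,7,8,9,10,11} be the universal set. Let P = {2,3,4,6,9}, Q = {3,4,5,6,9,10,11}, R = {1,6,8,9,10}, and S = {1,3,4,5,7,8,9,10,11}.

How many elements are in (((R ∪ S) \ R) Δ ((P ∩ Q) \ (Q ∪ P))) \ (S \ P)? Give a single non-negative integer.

R ∪ S = {1,3,4,5,6,7,8,9,10,11}
(R ∪ S) \ R = {3,4,5,7,11}
P ∩ Q = {3,4,6,9}
Q ∪ P = {2,3,4,5,6,9,10,11}
(P ∩ Q) \ (Q ∪ P) = {}
((R ∪ S) \ R) Δ ((P ∩ Q) \ (Q ∪ P)) = {3,4,5,7,11}
S \ P = {1,5,7,8,10,11}
(((R ∪ S) \ R) Δ ((P ∩ Q) \ (Q ∪ P))) \ (S \ P) = {3,4}
|(((R ∪ S) \ R) Δ ((P ∩ Q) \ (Q ∪ P))) \ (S \ P)| = 2

2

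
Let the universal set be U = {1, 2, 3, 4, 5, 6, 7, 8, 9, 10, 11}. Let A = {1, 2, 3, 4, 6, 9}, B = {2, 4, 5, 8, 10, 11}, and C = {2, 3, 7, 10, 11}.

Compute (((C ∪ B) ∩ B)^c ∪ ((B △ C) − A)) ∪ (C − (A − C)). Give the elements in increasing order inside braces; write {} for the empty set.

{1, 2, 3, 5, 6, 7, 8, 9, 10, 11}

C ∪ B = {2, 3, 4, 5, 7, 8, 10, 11}
(C ∪ B) ∩ B = {2, 4, 5, 8, 10, 11}
((C ∪ B) ∩ B)^c = {1, 3, 6, 7, 9}
B △ C = {3, 4, 5, 7, 8}
(B △ C) − A = {5, 7, 8}
((C ∪ B) ∩ B)^c ∪ ((B △ C) − A) = {1, 3, 5, 6, 7, 8, 9}
A − C = {1, 4, 6, 9}
C − (A − C) = {2, 3, 7, 10, 11}
(((C ∪ B) ∩ B)^c ∪ ((B △ C) − A)) ∪ (C − (A − C)) = {1, 2, 3, 5, 6, 7, 8, 9, 10, 11}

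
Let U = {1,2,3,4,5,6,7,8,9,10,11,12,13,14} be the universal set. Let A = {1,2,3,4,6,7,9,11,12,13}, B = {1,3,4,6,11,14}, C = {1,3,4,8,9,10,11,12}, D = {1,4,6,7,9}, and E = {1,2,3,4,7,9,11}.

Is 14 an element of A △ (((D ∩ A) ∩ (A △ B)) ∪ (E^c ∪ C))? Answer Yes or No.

Yes

14 ∉ D and 14 ∉ A, so 14 ∉ D ∩ A
14 ∉ A and 14 ∈ B, so 14 ∈ A △ B
14 ∉ (D ∩ A) and 14 ∈ (A △ B), so 14 ∉ (D ∩ A) ∩ (A △ B)
14 ∉ E, so 14 ∈ E^c
14 ∈ E^c and 14 ∉ C, so 14 ∈ E^c ∪ C
14 ∉ ((D ∩ A) ∩ (A △ B)) and 14 ∈ (E^c ∪ C), so 14 ∈ ((D ∩ A) ∩ (A △ B)) ∪ (E^c ∪ C)
14 ∉ A and 14 ∈ (((D ∩ A) ∩ (A △ B)) ∪ (E^c ∪ C)), so 14 ∈ A △ (((D ∩ A) ∩ (A △ B)) ∪ (E^c ∪ C))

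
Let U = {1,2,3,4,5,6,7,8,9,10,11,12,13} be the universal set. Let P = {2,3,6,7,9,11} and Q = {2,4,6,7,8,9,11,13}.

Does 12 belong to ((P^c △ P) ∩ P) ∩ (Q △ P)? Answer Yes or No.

No

12 ∉ P, so 12 ∈ P^c
12 ∈ P^c and 12 ∉ P, so 12 ∈ P^c △ P
12 ∈ (P^c △ P) and 12 ∉ P, so 12 ∉ (P^c △ P) ∩ P
12 ∉ Q and 12 ∉ P, so 12 ∉ Q △ P
12 ∉ ((P^c △ P) ∩ P) and 12 ∉ (Q △ P), so 12 ∉ ((P^c △ P) ∩ P) ∩ (Q △ P)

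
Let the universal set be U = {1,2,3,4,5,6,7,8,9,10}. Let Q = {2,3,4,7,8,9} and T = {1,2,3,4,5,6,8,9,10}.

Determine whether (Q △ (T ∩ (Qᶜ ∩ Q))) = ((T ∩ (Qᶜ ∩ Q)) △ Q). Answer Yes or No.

Qᶜ = {1,5,6,10}
Qᶜ ∩ Q = {}
T ∩ (Qᶜ ∩ Q) = {}
Q △ (T ∩ (Qᶜ ∩ Q)) = {2,3,4,7,8,9}
(T ∩ (Qᶜ ∩ Q)) △ Q = {2,3,4,7,8,9}
Both equal {2,3,4,7,8,9}, so Q △ (T ∩ (Qᶜ ∩ Q)) = (T ∩ (Qᶜ ∩ Q)) △ Q.

Yes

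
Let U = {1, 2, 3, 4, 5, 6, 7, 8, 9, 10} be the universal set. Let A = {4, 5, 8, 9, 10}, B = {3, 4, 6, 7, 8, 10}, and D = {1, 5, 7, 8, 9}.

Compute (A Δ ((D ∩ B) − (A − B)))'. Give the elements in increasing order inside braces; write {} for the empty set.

D ∩ B = {7, 8}
A − B = {5, 9}
(D ∩ B) − (A − B) = {7, 8}
A Δ ((D ∩ B) − (A − B)) = {4, 5, 7, 9, 10}
(A Δ ((D ∩ B) − (A − B)))' = {1, 2, 3, 6, 8}

{1, 2, 3, 6, 8}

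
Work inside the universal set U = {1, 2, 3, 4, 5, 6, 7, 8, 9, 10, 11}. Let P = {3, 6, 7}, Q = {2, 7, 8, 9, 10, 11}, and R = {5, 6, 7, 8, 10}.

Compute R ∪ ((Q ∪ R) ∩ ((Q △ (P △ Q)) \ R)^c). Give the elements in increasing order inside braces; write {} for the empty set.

{2, 5, 6, 7, 8, 9, 10, 11}

Q ∪ R = {2, 5, 6, 7, 8, 9, 10, 11}
P △ Q = {2, 3, 6, 8, 9, 10, 11}
Q △ (P △ Q) = {3, 6, 7}
(Q △ (P △ Q)) \ R = {3}
((Q △ (P △ Q)) \ R)^c = {1, 2, 4, 5, 6, 7, 8, 9, 10, 11}
(Q ∪ R) ∩ ((Q △ (P △ Q)) \ R)^c = {2, 5, 6, 7, 8, 9, 10, 11}
R ∪ ((Q ∪ R) ∩ ((Q △ (P △ Q)) \ R)^c) = {2, 5, 6, 7, 8, 9, 10, 11}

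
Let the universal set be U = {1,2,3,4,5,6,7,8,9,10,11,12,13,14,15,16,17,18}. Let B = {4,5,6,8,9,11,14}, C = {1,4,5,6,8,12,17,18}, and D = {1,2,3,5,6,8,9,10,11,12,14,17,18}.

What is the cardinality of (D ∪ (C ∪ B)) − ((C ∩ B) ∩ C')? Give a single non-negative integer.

C ∪ B = {1,4,5,6,8,9,11,12,14,17,18}
D ∪ (C ∪ B) = {1,2,3,4,5,6,8,9,10,11,12,14,17,18}
C ∩ B = {4,5,6,8}
C' = {2,3,7,9,10,11,13,14,15,16}
(C ∩ B) ∩ C' = {}
(D ∪ (C ∪ B)) − ((C ∩ B) ∩ C') = {1,2,3,4,5,6,8,9,10,11,12,14,17,18}
|(D ∪ (C ∪ B)) − ((C ∩ B) ∩ C')| = 14

14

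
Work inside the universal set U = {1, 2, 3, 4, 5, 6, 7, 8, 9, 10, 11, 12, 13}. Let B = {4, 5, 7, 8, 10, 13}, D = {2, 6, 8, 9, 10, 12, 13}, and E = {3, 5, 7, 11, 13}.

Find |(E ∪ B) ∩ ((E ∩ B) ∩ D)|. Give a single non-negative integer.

1

E ∪ B = {3, 4, 5, 7, 8, 10, 11, 13}
E ∩ B = {5, 7, 13}
(E ∩ B) ∩ D = {13}
(E ∪ B) ∩ ((E ∩ B) ∩ D) = {13}
|(E ∪ B) ∩ ((E ∩ B) ∩ D)| = 1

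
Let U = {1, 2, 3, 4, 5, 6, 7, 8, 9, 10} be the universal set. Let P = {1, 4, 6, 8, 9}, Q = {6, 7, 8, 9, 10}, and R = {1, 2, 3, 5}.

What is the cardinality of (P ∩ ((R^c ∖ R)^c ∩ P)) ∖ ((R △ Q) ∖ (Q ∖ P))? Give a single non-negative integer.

0

R^c = {4, 6, 7, 8, 9, 10}
R^c ∖ R = {4, 6, 7, 8, 9, 10}
(R^c ∖ R)^c = {1, 2, 3, 5}
(R^c ∖ R)^c ∩ P = {1}
P ∩ ((R^c ∖ R)^c ∩ P) = {1}
R △ Q = {1, 2, 3, 5, 6, 7, 8, 9, 10}
Q ∖ P = {7, 10}
(R △ Q) ∖ (Q ∖ P) = {1, 2, 3, 5, 6, 8, 9}
(P ∩ ((R^c ∖ R)^c ∩ P)) ∖ ((R △ Q) ∖ (Q ∖ P)) = {}
|(P ∩ ((R^c ∖ R)^c ∩ P)) ∖ ((R △ Q) ∖ (Q ∖ P))| = 0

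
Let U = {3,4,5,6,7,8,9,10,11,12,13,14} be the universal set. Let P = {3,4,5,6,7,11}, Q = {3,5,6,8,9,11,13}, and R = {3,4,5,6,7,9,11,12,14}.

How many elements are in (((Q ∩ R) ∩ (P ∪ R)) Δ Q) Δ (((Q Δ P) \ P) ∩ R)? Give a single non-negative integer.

Q ∩ R = {3,5,6,9,11}
P ∪ R = {3,4,5,6,7,9,11,12,14}
(Q ∩ R) ∩ (P ∪ R) = {3,5,6,9,11}
((Q ∩ R) ∩ (P ∪ R)) Δ Q = {8,13}
Q Δ P = {4,7,8,9,13}
(Q Δ P) \ P = {8,9,13}
((Q Δ P) \ P) ∩ R = {9}
(((Q ∩ R) ∩ (P ∪ R)) Δ Q) Δ (((Q Δ P) \ P) ∩ R) = {8,9,13}
|(((Q ∩ R) ∩ (P ∪ R)) Δ Q) Δ (((Q Δ P) \ P) ∩ R)| = 3

3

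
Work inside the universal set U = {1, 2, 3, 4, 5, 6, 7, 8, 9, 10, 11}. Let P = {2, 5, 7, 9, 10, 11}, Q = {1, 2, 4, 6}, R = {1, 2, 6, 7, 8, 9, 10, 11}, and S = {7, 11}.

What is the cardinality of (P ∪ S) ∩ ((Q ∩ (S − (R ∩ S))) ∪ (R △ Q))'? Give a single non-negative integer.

2

P ∪ S = {2, 5, 7, 9, 10, 11}
R ∩ S = {7, 11}
S − (R ∩ S) = {}
Q ∩ (S − (R ∩ S)) = {}
R △ Q = {4, 7, 8, 9, 10, 11}
(Q ∩ (S − (R ∩ S))) ∪ (R △ Q) = {4, 7, 8, 9, 10, 11}
((Q ∩ (S − (R ∩ S))) ∪ (R △ Q))' = {1, 2, 3, 5, 6}
(P ∪ S) ∩ ((Q ∩ (S − (R ∩ S))) ∪ (R △ Q))' = {2, 5}
|(P ∪ S) ∩ ((Q ∩ (S − (R ∩ S))) ∪ (R △ Q))'| = 2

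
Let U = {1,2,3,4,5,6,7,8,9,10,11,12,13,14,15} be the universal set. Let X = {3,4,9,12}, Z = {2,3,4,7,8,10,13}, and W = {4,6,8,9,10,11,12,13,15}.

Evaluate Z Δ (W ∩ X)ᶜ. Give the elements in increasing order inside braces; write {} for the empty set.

{1,4,5,6,11,14,15}

W ∩ X = {4,9,12}
(W ∩ X)ᶜ = {1,2,3,5,6,7,8,10,11,13,14,15}
Z Δ (W ∩ X)ᶜ = {1,4,5,6,11,14,15}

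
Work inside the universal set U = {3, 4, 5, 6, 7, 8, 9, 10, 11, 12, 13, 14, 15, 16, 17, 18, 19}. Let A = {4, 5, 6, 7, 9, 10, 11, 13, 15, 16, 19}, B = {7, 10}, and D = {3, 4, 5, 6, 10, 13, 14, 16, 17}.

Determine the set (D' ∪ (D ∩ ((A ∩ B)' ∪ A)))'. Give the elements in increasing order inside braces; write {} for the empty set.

{}

D' = {7, 8, 9, 11, 12, 15, 18, 19}
A ∩ B = {7, 10}
(A ∩ B)' = {3, 4, 5, 6, 8, 9, 11, 12, 13, 14, 15, 16, 17, 18, 19}
(A ∩ B)' ∪ A = {3, 4, 5, 6, 7, 8, 9, 10, 11, 12, 13, 14, 15, 16, 17, 18, 19}
D ∩ ((A ∩ B)' ∪ A) = {3, 4, 5, 6, 10, 13, 14, 16, 17}
D' ∪ (D ∩ ((A ∩ B)' ∪ A)) = {3, 4, 5, 6, 7, 8, 9, 10, 11, 12, 13, 14, 15, 16, 17, 18, 19}
(D' ∪ (D ∩ ((A ∩ B)' ∪ A)))' = {}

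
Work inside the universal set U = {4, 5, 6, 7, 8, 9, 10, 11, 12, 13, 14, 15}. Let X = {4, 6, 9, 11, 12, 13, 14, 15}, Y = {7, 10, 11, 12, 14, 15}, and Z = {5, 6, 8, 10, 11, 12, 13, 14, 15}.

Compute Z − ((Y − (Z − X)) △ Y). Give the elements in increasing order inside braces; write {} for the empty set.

Z − X = {5, 8, 10}
Y − (Z − X) = {7, 11, 12, 14, 15}
(Y − (Z − X)) △ Y = {10}
Z − ((Y − (Z − X)) △ Y) = {5, 6, 8, 11, 12, 13, 14, 15}

{5, 6, 8, 11, 12, 13, 14, 15}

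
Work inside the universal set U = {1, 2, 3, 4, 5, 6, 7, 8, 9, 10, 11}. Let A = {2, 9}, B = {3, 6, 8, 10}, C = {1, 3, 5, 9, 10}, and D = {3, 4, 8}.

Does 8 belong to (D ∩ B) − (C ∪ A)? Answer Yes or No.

Yes

8 ∈ D and 8 ∈ B, so 8 ∈ D ∩ B
8 ∉ C and 8 ∉ A, so 8 ∉ C ∪ A
8 ∈ (D ∩ B) and 8 ∉ (C ∪ A), so 8 ∈ (D ∩ B) − (C ∪ A)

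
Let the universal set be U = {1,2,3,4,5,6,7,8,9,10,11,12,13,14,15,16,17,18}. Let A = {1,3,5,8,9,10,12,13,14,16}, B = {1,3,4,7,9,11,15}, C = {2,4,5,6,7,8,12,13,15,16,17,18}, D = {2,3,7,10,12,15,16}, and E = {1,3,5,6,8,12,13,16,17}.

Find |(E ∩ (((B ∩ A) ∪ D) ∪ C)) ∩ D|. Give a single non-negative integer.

3

B ∩ A = {1,3,9}
(B ∩ A) ∪ D = {1,2,3,7,9,10,12,15,16}
((B ∩ A) ∪ D) ∪ C = {1,2,3,4,5,6,7,8,9,10,12,13,15,16,17,18}
E ∩ (((B ∩ A) ∪ D) ∪ C) = {1,3,5,6,8,12,13,16,17}
(E ∩ (((B ∩ A) ∪ D) ∪ C)) ∩ D = {3,12,16}
|(E ∩ (((B ∩ A) ∪ D) ∪ C)) ∩ D| = 3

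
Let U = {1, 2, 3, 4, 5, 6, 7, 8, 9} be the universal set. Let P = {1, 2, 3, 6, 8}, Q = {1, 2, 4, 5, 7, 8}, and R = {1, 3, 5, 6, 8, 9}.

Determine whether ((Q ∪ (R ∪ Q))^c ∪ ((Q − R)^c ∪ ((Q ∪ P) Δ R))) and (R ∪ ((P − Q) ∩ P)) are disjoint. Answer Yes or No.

R ∪ Q = {1, 2, 3, 4, 5, 6, 7, 8, 9}
Q ∪ (R ∪ Q) = {1, 2, 3, 4, 5, 6, 7, 8, 9}
(Q ∪ (R ∪ Q))^c = {}
Q − R = {2, 4, 7}
(Q − R)^c = {1, 3, 5, 6, 8, 9}
Q ∪ P = {1, 2, 3, 4, 5, 6, 7, 8}
(Q ∪ P) Δ R = {2, 4, 7, 9}
(Q − R)^c ∪ ((Q ∪ P) Δ R) = {1, 2, 3, 4, 5, 6, 7, 8, 9}
(Q ∪ (R ∪ Q))^c ∪ ((Q − R)^c ∪ ((Q ∪ P) Δ R)) = {1, 2, 3, 4, 5, 6, 7, 8, 9}
P − Q = {3, 6}
(P − Q) ∩ P = {3, 6}
R ∪ ((P − Q) ∩ P) = {1, 3, 5, 6, 8, 9}
1 lies in both, so they are not disjoint.

No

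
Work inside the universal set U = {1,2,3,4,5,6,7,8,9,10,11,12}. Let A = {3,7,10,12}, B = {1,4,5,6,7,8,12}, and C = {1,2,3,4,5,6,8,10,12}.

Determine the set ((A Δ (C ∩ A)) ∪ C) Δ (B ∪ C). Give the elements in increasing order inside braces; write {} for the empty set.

{}

C ∩ A = {3,10,12}
A Δ (C ∩ A) = {7}
(A Δ (C ∩ A)) ∪ C = {1,2,3,4,5,6,7,8,10,12}
B ∪ C = {1,2,3,4,5,6,7,8,10,12}
((A Δ (C ∩ A)) ∪ C) Δ (B ∪ C) = {}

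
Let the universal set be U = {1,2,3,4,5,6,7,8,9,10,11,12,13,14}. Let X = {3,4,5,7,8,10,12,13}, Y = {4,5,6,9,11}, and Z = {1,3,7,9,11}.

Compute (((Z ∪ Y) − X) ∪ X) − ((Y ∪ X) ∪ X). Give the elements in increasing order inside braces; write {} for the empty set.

{1}

Z ∪ Y = {1,3,4,5,6,7,9,11}
(Z ∪ Y) − X = {1,6,9,11}
((Z ∪ Y) − X) ∪ X = {1,3,4,5,6,7,8,9,10,11,12,13}
Y ∪ X = {3,4,5,6,7,8,9,10,11,12,13}
(Y ∪ X) ∪ X = {3,4,5,6,7,8,9,10,11,12,13}
(((Z ∪ Y) − X) ∪ X) − ((Y ∪ X) ∪ X) = {1}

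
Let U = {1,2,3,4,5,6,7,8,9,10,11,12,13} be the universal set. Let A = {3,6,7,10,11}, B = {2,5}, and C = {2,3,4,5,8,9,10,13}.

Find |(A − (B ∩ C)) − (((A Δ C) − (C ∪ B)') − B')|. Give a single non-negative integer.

5

B ∩ C = {2,5}
A − (B ∩ C) = {3,6,7,10,11}
A Δ C = {2,4,5,6,7,8,9,11,13}
C ∪ B = {2,3,4,5,8,9,10,13}
(C ∪ B)' = {1,6,7,11,12}
(A Δ C) − (C ∪ B)' = {2,4,5,8,9,13}
B' = {1,3,4,6,7,8,9,10,11,12,13}
((A Δ C) − (C ∪ B)') − B' = {2,5}
(A − (B ∩ C)) − (((A Δ C) − (C ∪ B)') − B') = {3,6,7,10,11}
|(A − (B ∩ C)) − (((A Δ C) − (C ∪ B)') − B')| = 5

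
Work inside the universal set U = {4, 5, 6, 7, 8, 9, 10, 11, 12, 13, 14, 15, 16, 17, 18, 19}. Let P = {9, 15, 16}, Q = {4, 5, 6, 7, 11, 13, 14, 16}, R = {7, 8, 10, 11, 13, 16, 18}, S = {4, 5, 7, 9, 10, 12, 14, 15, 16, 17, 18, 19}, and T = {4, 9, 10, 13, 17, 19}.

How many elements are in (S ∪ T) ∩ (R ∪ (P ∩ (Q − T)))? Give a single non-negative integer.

S ∪ T = {4, 5, 7, 9, 10, 12, 13, 14, 15, 16, 17, 18, 19}
Q − T = {5, 6, 7, 11, 14, 16}
P ∩ (Q − T) = {16}
R ∪ (P ∩ (Q − T)) = {7, 8, 10, 11, 13, 16, 18}
(S ∪ T) ∩ (R ∪ (P ∩ (Q − T))) = {7, 10, 13, 16, 18}
|(S ∪ T) ∩ (R ∪ (P ∩ (Q − T)))| = 5

5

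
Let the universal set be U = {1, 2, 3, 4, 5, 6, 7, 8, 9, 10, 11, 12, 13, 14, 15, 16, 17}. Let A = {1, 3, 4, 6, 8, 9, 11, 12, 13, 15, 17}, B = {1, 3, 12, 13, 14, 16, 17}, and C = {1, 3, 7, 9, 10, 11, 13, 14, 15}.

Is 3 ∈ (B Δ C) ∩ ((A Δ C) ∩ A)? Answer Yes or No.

3 ∈ B and 3 ∈ C, so 3 ∉ B Δ C
3 ∈ A and 3 ∈ C, so 3 ∉ A Δ C
3 ∉ (A Δ C) and 3 ∈ A, so 3 ∉ (A Δ C) ∩ A
3 ∉ (B Δ C) and 3 ∉ ((A Δ C) ∩ A), so 3 ∉ (B Δ C) ∩ ((A Δ C) ∩ A)

No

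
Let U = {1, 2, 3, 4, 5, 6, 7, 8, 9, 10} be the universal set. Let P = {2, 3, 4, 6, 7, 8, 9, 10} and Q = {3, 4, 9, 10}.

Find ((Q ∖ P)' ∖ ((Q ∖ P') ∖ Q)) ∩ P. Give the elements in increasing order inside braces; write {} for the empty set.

{2, 3, 4, 6, 7, 8, 9, 10}

Q ∖ P = {}
(Q ∖ P)' = {1, 2, 3, 4, 5, 6, 7, 8, 9, 10}
P' = {1, 5}
Q ∖ P' = {3, 4, 9, 10}
(Q ∖ P') ∖ Q = {}
(Q ∖ P)' ∖ ((Q ∖ P') ∖ Q) = {1, 2, 3, 4, 5, 6, 7, 8, 9, 10}
((Q ∖ P)' ∖ ((Q ∖ P') ∖ Q)) ∩ P = {2, 3, 4, 6, 7, 8, 9, 10}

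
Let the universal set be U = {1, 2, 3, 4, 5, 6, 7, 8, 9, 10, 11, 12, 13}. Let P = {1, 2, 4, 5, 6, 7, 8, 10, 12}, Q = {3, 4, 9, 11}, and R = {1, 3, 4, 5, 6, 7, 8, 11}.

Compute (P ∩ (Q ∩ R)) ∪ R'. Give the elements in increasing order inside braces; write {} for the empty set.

Q ∩ R = {3, 4, 11}
P ∩ (Q ∩ R) = {4}
R' = {2, 9, 10, 12, 13}
(P ∩ (Q ∩ R)) ∪ R' = {2, 4, 9, 10, 12, 13}

{2, 4, 9, 10, 12, 13}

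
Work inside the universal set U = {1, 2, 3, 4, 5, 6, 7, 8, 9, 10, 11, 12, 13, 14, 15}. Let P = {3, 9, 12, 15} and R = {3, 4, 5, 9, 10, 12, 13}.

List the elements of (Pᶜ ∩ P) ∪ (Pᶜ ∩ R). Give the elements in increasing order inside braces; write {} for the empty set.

{4, 5, 10, 13}

Pᶜ = {1, 2, 4, 5, 6, 7, 8, 10, 11, 13, 14}
Pᶜ ∩ P = {}
Pᶜ ∩ R = {4, 5, 10, 13}
(Pᶜ ∩ P) ∪ (Pᶜ ∩ R) = {4, 5, 10, 13}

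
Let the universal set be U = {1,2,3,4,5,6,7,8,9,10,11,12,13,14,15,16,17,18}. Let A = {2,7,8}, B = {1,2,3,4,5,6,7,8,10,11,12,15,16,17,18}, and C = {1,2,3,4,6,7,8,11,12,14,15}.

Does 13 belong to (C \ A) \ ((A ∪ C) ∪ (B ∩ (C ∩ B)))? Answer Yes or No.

No

13 ∉ C and 13 ∉ A, so 13 ∉ C \ A
13 ∉ A and 13 ∉ C, so 13 ∉ A ∪ C
13 ∉ C and 13 ∉ B, so 13 ∉ C ∩ B
13 ∉ B and 13 ∉ (C ∩ B), so 13 ∉ B ∩ (C ∩ B)
13 ∉ (A ∪ C) and 13 ∉ (B ∩ (C ∩ B)), so 13 ∉ (A ∪ C) ∪ (B ∩ (C ∩ B))
13 ∉ (C \ A) and 13 ∉ ((A ∪ C) ∪ (B ∩ (C ∩ B))), so 13 ∉ (C \ A) \ ((A ∪ C) ∪ (B ∩ (C ∩ B)))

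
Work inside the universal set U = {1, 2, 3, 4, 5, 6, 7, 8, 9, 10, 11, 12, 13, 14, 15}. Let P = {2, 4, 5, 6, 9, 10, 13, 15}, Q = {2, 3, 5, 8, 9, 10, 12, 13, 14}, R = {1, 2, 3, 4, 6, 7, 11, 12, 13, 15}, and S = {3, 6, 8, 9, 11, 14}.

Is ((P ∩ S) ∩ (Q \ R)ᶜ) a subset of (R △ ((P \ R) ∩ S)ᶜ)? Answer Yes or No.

P ∩ S = {6, 9}
Q \ R = {5, 8, 9, 10, 14}
(Q \ R)ᶜ = {1, 2, 3, 4, 6, 7, 11, 12, 13, 15}
(P ∩ S) ∩ (Q \ R)ᶜ = {6}
P \ R = {5, 9, 10}
(P \ R) ∩ S = {9}
((P \ R) ∩ S)ᶜ = {1, 2, 3, 4, 5, 6, 7, 8, 10, 11, 12, 13, 14, 15}
R △ ((P \ R) ∩ S)ᶜ = {5, 8, 10, 14}
6 ∈ (P ∩ S) ∩ (Q \ R)ᶜ but 6 ∉ R △ ((P \ R) ∩ S)ᶜ, so the inclusion fails.

No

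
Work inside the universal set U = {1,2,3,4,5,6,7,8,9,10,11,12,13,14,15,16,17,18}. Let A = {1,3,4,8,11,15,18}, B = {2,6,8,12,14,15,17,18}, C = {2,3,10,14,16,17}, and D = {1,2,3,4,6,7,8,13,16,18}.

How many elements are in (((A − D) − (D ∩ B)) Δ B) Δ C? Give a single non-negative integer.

A − D = {11,15}
D ∩ B = {2,6,8,18}
(A − D) − (D ∩ B) = {11,15}
((A − D) − (D ∩ B)) Δ B = {2,6,8,11,12,14,17,18}
(((A − D) − (D ∩ B)) Δ B) Δ C = {3,6,8,10,11,12,16,18}
|(((A − D) − (D ∩ B)) Δ B) Δ C| = 8

8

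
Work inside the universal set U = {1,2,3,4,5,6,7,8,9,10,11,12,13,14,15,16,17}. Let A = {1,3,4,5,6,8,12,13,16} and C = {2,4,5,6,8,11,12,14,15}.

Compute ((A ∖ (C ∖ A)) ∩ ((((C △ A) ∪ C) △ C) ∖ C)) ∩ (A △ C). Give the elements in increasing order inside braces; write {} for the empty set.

{1,3,13,16}

C ∖ A = {2,11,14,15}
A ∖ (C ∖ A) = {1,3,4,5,6,8,12,13,16}
C △ A = {1,2,3,11,13,14,15,16}
(C △ A) ∪ C = {1,2,3,4,5,6,8,11,12,13,14,15,16}
((C △ A) ∪ C) △ C = {1,3,13,16}
(((C △ A) ∪ C) △ C) ∖ C = {1,3,13,16}
(A ∖ (C ∖ A)) ∩ ((((C △ A) ∪ C) △ C) ∖ C) = {1,3,13,16}
A △ C = {1,2,3,11,13,14,15,16}
((A ∖ (C ∖ A)) ∩ ((((C △ A) ∪ C) △ C) ∖ C)) ∩ (A △ C) = {1,3,13,16}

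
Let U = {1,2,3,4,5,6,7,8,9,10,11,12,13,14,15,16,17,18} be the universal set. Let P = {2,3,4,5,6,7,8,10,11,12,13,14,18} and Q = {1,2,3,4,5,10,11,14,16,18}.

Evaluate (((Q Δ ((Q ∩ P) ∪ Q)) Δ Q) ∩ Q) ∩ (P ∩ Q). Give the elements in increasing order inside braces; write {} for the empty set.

{2,3,4,5,10,11,14,18}

Q ∩ P = {2,3,4,5,10,11,14,18}
(Q ∩ P) ∪ Q = {1,2,3,4,5,10,11,14,16,18}
Q Δ ((Q ∩ P) ∪ Q) = {}
(Q Δ ((Q ∩ P) ∪ Q)) Δ Q = {1,2,3,4,5,10,11,14,16,18}
((Q Δ ((Q ∩ P) ∪ Q)) Δ Q) ∩ Q = {1,2,3,4,5,10,11,14,16,18}
P ∩ Q = {2,3,4,5,10,11,14,18}
(((Q Δ ((Q ∩ P) ∪ Q)) Δ Q) ∩ Q) ∩ (P ∩ Q) = {2,3,4,5,10,11,14,18}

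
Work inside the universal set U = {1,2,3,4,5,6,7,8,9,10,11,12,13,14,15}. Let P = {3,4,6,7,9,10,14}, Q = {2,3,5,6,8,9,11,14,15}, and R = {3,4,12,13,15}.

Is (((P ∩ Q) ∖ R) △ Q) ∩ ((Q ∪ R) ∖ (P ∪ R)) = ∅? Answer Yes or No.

P ∩ Q = {3,6,9,14}
(P ∩ Q) ∖ R = {6,9,14}
((P ∩ Q) ∖ R) △ Q = {2,3,5,8,11,15}
Q ∪ R = {2,3,4,5,6,8,9,11,12,13,14,15}
P ∪ R = {3,4,6,7,9,10,12,13,14,15}
(Q ∪ R) ∖ (P ∪ R) = {2,5,8,11}
2 lies in both, so they are not disjoint.

No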